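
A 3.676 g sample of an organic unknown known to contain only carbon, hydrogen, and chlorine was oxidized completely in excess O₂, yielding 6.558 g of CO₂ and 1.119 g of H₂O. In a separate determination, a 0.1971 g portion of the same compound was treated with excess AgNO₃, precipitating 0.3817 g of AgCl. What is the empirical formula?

mol C = 6.558 g CO₂ ÷ 44.009 g/mol = 0.14901 mol
mol H = 2 × 1.119 g H₂O ÷ 18.015 g/mol = 0.12423 mol
From the AgCl data: mol Cl per gram of compound = (0.3817 ÷ 143.318) ÷ 0.1971 = 0.013512 mol/g, so in the 3.676 g combustion sample mol Cl = 0.049672 mol
Divide by the smallest (0.049672 mol): C 3.000, H 2.501, Cl 1.000
Multiplying each by 2 gives whole numbers: C 6.00, H 5.00, Cl 2.00

C6H5Cl2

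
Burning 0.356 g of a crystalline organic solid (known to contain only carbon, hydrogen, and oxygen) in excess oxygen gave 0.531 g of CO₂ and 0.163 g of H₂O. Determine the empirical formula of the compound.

mol C = 0.531 g CO₂ ÷ 44.009 g/mol = 0.01207 mol
mol H = 2 × 0.163 g H₂O ÷ 18.015 g/mol = 0.01810 mol
mass O = 0.356 − (0.1449 + 0.01824) = 0.1928 g → mol O = 0.1928 ÷ 15.999 = 0.01205 mol
Divide by the smallest (0.01205 mol): C 1.001, H 1.501, O 1.000
Multiplying each by 2 gives whole numbers: C 2.00, H 3.00, O 2.00

C2H3O2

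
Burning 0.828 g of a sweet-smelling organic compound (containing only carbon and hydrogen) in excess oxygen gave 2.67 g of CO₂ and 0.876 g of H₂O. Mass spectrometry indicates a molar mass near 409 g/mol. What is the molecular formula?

mol C = 2.67 g CO₂ ÷ 44.009 g/mol = 0.06067 mol
mol H = 2 × 0.876 g H₂O ÷ 18.015 g/mol = 0.09725 mol
Divide by the smallest (0.06067 mol): C 1.000, H 1.603
Multiplying each by 5 gives whole numbers: C 5.00, H 8.01
Empirical formula: C5H8
Empirical-formula mass = 68.12 g/mol; 409 ÷ 68.12 ≈ 6, so the molecular formula is C30H48.

C30H48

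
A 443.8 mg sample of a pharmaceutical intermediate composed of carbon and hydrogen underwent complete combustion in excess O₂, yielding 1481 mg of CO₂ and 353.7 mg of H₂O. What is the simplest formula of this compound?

mol C = 1.481 g CO₂ ÷ 44.009 g/mol = 0.033652 mol
mol H = 2 × 0.3537 g H₂O ÷ 18.015 g/mol = 0.039267 mol
Divide by the smallest (0.033652 mol): C 1.000, H 1.167
Multiplying each by 6 gives whole numbers: C 6.00, H 7.00

C6H7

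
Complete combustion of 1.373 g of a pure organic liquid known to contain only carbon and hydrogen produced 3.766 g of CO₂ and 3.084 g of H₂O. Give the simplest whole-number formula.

mol C = 3.766 g CO₂ ÷ 44.009 g/mol = 0.085573 mol
mol H = 2 × 3.084 g H₂O ÷ 18.015 g/mol = 0.34238 mol
Divide by the smallest (0.085573 mol): C 1.000, H 4.001

CH4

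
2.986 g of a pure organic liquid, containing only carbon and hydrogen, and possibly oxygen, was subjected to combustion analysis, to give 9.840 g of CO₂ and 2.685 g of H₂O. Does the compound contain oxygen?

mol C = 9.840 g CO₂ ÷ 44.009 g/mol = 0.22359 mol
mol H = 2 × 2.685 g H₂O ÷ 18.015 g/mol = 0.29808 mol
C and H together account for 2.9860 g — essentially the entire 2.986 g sample — so the compound contains no oxygen.

no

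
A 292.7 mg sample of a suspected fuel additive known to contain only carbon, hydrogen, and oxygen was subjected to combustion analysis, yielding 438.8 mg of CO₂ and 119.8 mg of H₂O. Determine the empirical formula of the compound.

mol C = 0.4388 g CO₂ ÷ 44.009 g/mol = 0.0099707 mol
mol H = 2 × 0.1198 g H₂O ÷ 18.015 g/mol = 0.013300 mol
mass O = 0.2927 − (0.11976 + 0.013406) = 0.15954 g → mol O = 0.15954 ÷ 15.999 = 0.0099716 mol
Divide by the smallest (0.0099707 mol): C 1.000, H 1.334, O 1.000
Multiplying each by 3 gives whole numbers: C 3.00, H 4.00, O 3.00

C3H4O3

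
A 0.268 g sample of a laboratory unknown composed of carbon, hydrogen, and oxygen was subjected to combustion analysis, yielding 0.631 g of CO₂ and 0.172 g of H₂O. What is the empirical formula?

mol C = 0.631 g CO₂ ÷ 44.009 g/mol = 0.01434 mol
mol H = 2 × 0.172 g H₂O ÷ 18.015 g/mol = 0.01910 mol
mass O = 0.268 − (0.1722 + 0.01925) = 0.07654 g → mol O = 0.07654 ÷ 15.999 = 0.004784 mol
Divide by the smallest (0.004784 mol): C 2.997, H 3.992, O 1.000

C3H4O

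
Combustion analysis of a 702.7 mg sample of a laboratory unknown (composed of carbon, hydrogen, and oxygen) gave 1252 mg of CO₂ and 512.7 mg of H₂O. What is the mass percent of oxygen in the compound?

mol C = 1.252 g CO₂ ÷ 44.009 g/mol = 0.028449 mol
mol H = 2 × 0.5127 g H₂O ÷ 18.015 g/mol = 0.056919 mol
mass O = 0.7027 − (0.34170 + 0.057375) = 0.30363 g → mol O = 0.30363 ÷ 15.999 = 0.018978 mol
mass % O = 0.30363 g ÷ 0.7027 g × 100%

43.21%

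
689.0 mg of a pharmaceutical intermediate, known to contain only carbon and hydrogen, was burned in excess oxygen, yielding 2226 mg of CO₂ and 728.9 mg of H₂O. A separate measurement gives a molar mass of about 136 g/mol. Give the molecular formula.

mol C = 2.226 g CO₂ ÷ 44.009 g/mol = 0.050581 mol
mol H = 2 × 0.7289 g H₂O ÷ 18.015 g/mol = 0.080921 mol
Divide by the smallest (0.050581 mol): C 1.000, H 1.600
Multiplying each by 5 gives whole numbers: C 5.00, H 8.00
Empirical formula: C5H8
Empirical-formula mass = 68.12 g/mol; 136 ÷ 68.12 ≈ 2, so the molecular formula is C10H16.

C10H16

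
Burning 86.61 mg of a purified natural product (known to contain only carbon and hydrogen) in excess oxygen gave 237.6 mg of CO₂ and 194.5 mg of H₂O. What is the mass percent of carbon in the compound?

mol C = 0.2376 g CO₂ ÷ 44.009 g/mol = 0.0053989 mol
mol H = 2 × 0.1945 g H₂O ÷ 18.015 g/mol = 0.021593 mol
mass % C = 0.064846 g ÷ 0.08661 g × 100%

74.87%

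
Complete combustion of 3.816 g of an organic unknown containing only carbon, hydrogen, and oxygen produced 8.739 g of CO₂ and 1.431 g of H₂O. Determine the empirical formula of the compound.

C5H4O2

mol C = 8.739 g CO₂ ÷ 44.009 g/mol = 0.19857 mol
mol H = 2 × 1.431 g H₂O ÷ 18.015 g/mol = 0.15887 mol
mass O = 3.816 − (2.3851 + 0.16014) = 1.2708 g → mol O = 1.2708 ÷ 15.999 = 0.079430 mol
Divide by the smallest (0.079430 mol): C 2.500, H 2.000, O 1.000
Multiplying each by 2 gives whole numbers: C 5.00, H 4.00, O 2.00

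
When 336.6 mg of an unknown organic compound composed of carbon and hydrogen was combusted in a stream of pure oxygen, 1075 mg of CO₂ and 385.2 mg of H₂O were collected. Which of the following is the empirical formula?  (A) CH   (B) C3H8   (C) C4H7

(C) C4H7

mol C = 1.075 g CO₂ ÷ 44.009 g/mol = 0.024427 mol
mol H = 2 × 0.3852 g H₂O ÷ 18.015 g/mol = 0.042764 mol
Divide by the smallest (0.024427 mol): C 1.000, H 1.751
Multiplying each by 4 gives whole numbers: C 4.00, H 7.00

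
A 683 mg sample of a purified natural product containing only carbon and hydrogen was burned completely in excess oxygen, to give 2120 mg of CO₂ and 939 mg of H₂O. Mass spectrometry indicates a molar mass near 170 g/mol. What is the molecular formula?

C12H26

mol C = 2.12 g CO₂ ÷ 44.009 g/mol = 0.04817 mol
mol H = 2 × 0.939 g H₂O ÷ 18.015 g/mol = 0.1042 mol
Divide by the smallest (0.04817 mol): C 1.000, H 2.164
Multiplying each by 6 gives whole numbers: C 6.00, H 12.98
Empirical formula: C6H13
Empirical-formula mass = 85.17 g/mol; 170 ÷ 85.17 ≈ 2, so the molecular formula is C12H26.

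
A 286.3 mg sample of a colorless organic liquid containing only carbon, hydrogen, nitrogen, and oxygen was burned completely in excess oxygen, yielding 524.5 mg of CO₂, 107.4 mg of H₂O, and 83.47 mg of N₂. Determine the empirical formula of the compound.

C4H4N2O

mol C = 0.5245 g CO₂ ÷ 44.009 g/mol = 0.011918 mol
mol H = 2 × 0.1074 g H₂O ÷ 18.015 g/mol = 0.011923 mol
mol N = 2 × 0.08347 g N₂ ÷ 28.014 g/mol = 0.0059592 mol
mass O = 0.2863 − (0.14315 + 0.012019 + 0.083470) = 0.047664 g → mol O = 0.047664 ÷ 15.999 = 0.0029792 mol
Divide by the smallest (0.0029792 mol): C 4.000, H 4.002, N 2.000, O 1.000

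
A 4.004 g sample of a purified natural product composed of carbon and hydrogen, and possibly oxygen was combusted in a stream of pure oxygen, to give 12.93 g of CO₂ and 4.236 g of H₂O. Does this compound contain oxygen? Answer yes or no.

no

mol C = 12.93 g CO₂ ÷ 44.009 g/mol = 0.29380 mol
mol H = 2 × 4.236 g H₂O ÷ 18.015 g/mol = 0.47027 mol
C and H together account for 4.0029 g — essentially the entire 4.004 g sample — so the compound contains no oxygen.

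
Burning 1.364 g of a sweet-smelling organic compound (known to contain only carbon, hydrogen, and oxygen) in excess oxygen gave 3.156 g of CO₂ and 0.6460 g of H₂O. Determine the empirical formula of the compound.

mol C = 3.156 g CO₂ ÷ 44.009 g/mol = 0.071713 mol
mol H = 2 × 0.6460 g H₂O ÷ 18.015 g/mol = 0.071718 mol
mass O = 1.364 − (0.86134 + 0.072292) = 0.43037 g → mol O = 0.43037 ÷ 15.999 = 0.026900 mol
Divide by the smallest (0.026900 mol): C 2.666, H 2.666, O 1.000
Multiplying each by 3 gives whole numbers: C 8.00, H 8.00, O 3.00

C8H8O3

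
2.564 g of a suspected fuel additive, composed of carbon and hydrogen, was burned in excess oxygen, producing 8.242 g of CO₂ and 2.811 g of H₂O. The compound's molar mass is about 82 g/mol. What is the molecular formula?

mol C = 8.242 g CO₂ ÷ 44.009 g/mol = 0.18728 mol
mol H = 2 × 2.811 g H₂O ÷ 18.015 g/mol = 0.31207 mol
Divide by the smallest (0.18728 mol): C 1.000, H 1.666
Multiplying each by 3 gives whole numbers: C 3.00, H 5.00
Empirical formula: C3H5
Empirical-formula mass = 41.07 g/mol; 82 ÷ 41.07 ≈ 2, so the molecular formula is C6H10.

C6H10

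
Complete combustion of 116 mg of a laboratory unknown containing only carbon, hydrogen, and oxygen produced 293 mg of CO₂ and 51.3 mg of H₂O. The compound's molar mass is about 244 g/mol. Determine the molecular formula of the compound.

C14H12O4

mol C = 0.293 g CO₂ ÷ 44.009 g/mol = 0.006658 mol
mol H = 2 × 0.0513 g H₂O ÷ 18.015 g/mol = 0.005695 mol
mass O = 0.116 − (0.07997 + 0.005741) = 0.03029 g → mol O = 0.03029 ÷ 15.999 = 0.001893 mol
Divide by the smallest (0.001893 mol): C 3.516, H 3.008, O 1.000
Multiplying each by 2 gives whole numbers: C 7.03, H 6.02, O 2.00
Empirical formula: C7H6O2
Empirical-formula mass = 122.12 g/mol; 244 ÷ 122.12 ≈ 2, so the molecular formula is C14H12O4.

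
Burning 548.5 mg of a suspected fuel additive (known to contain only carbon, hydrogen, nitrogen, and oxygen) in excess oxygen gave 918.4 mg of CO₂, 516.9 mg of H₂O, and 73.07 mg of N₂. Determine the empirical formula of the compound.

C4H11NO2

mol C = 0.9184 g CO₂ ÷ 44.009 g/mol = 0.020868 mol
mol H = 2 × 0.5169 g H₂O ÷ 18.015 g/mol = 0.057386 mol
mol N = 2 × 0.07307 g N₂ ÷ 28.014 g/mol = 0.0052167 mol
mass O = 0.5485 − (0.25065 + 0.057845 + 0.073070) = 0.16693 g → mol O = 0.16693 ÷ 15.999 = 0.010434 mol
Divide by the smallest (0.0052167 mol): C 4.000, H 11.000, N 1.000, O 2.000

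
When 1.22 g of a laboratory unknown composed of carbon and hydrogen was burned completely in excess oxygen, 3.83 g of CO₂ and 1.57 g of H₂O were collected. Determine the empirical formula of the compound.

CH2

mol C = 3.83 g CO₂ ÷ 44.009 g/mol = 0.08703 mol
mol H = 2 × 1.57 g H₂O ÷ 18.015 g/mol = 0.1743 mol
Divide by the smallest (0.08703 mol): C 1.000, H 2.003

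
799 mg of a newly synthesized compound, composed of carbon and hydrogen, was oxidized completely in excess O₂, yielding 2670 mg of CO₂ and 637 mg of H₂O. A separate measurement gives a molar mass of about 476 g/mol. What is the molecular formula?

C36H42

mol C = 2.67 g CO₂ ÷ 44.009 g/mol = 0.06067 mol
mol H = 2 × 0.637 g H₂O ÷ 18.015 g/mol = 0.07072 mol
Divide by the smallest (0.06067 mol): C 1.000, H 1.166
Multiplying each by 6 gives whole numbers: C 6.00, H 6.99
Empirical formula: C6H7
Empirical-formula mass = 79.12 g/mol; 476 ÷ 79.12 ≈ 6, so the molecular formula is C36H42.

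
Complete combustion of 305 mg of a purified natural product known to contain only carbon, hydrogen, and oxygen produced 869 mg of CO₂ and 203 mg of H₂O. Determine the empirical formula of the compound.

mol C = 0.869 g CO₂ ÷ 44.009 g/mol = 0.01975 mol
mol H = 2 × 0.203 g H₂O ÷ 18.015 g/mol = 0.02254 mol
mass O = 0.305 − (0.2372 + 0.02272) = 0.04511 g → mol O = 0.04511 ÷ 15.999 = 0.002820 mol
Divide by the smallest (0.002820 mol): C 7.003, H 7.992, O 1.000

C7H8O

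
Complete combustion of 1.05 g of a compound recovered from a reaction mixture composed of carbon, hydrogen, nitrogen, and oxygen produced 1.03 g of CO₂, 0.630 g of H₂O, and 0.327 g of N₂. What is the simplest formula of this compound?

CH3NO

mol C = 1.03 g CO₂ ÷ 44.009 g/mol = 0.02340 mol
mol H = 2 × 0.630 g H₂O ÷ 18.015 g/mol = 0.06994 mol
mol N = 2 × 0.327 g N₂ ÷ 28.014 g/mol = 0.02335 mol
mass O = 1.05 − (0.2811 + 0.07050 + 0.3270) = 0.3714 g → mol O = 0.3714 ÷ 15.999 = 0.02321 mol
Divide by the smallest (0.02321 mol): C 1.008, H 3.013, N 1.006, O 1.000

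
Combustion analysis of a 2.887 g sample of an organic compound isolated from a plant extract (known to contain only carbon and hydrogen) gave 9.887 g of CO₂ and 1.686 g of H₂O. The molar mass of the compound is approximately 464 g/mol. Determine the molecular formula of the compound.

mol C = 9.887 g CO₂ ÷ 44.009 g/mol = 0.22466 mol
mol H = 2 × 1.686 g H₂O ÷ 18.015 g/mol = 0.18718 mol
Divide by the smallest (0.18718 mol): C 1.200, H 1.000
Multiplying each by 5 gives whole numbers: C 6.00, H 5.00
Empirical formula: C6H5
Empirical-formula mass = 77.11 g/mol; 464 ÷ 77.11 ≈ 6, so the molecular formula is C36H30.

C36H30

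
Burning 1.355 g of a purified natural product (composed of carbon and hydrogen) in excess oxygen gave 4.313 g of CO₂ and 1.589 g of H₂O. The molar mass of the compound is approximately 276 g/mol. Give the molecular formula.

C20H36

mol C = 4.313 g CO₂ ÷ 44.009 g/mol = 0.098003 mol
mol H = 2 × 1.589 g H₂O ÷ 18.015 g/mol = 0.17641 mol
Divide by the smallest (0.098003 mol): C 1.000, H 1.800
Multiplying each by 5 gives whole numbers: C 5.00, H 9.00
Empirical formula: C5H9
Empirical-formula mass = 69.13 g/mol; 276 ÷ 69.13 ≈ 4, so the molecular formula is C20H36.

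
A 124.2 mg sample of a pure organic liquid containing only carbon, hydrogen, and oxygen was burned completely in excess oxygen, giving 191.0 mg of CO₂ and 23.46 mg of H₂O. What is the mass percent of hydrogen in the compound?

2.11%

mol C = 0.1910 g CO₂ ÷ 44.009 g/mol = 0.0043400 mol
mol H = 2 × 0.02346 g H₂O ÷ 18.015 g/mol = 0.0026045 mol
mass O = 0.1242 − (0.052128 + 0.0026253) = 0.069447 g → mol O = 0.069447 ÷ 15.999 = 0.0043407 mol
mass % H = 0.0026253 g ÷ 0.1242 g × 100%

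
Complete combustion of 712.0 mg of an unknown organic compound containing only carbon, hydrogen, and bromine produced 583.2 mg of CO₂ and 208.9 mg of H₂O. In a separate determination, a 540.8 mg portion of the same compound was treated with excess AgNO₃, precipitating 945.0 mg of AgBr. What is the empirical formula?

mol C = 0.5832 g CO₂ ÷ 44.009 g/mol = 0.013252 mol
mol H = 2 × 0.2089 g H₂O ÷ 18.015 g/mol = 0.023192 mol
From the AgBr data: mol Br per gram of compound = (0.9450 ÷ 187.772) ÷ 0.5408 = 0.0093060 mol/g, so in the 0.7120 g combustion sample mol Br = 0.0066259 mol
Divide by the smallest (0.0066259 mol): C 2.000, H 3.500, Br 1.000
Multiplying each by 2 gives whole numbers: C 4.00, H 7.00, Br 2.00

C4H7Br2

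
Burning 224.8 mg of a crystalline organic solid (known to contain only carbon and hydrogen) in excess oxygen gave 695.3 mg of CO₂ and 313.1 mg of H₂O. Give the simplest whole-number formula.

C5H11

mol C = 0.6953 g CO₂ ÷ 44.009 g/mol = 0.015799 mol
mol H = 2 × 0.3131 g H₂O ÷ 18.015 g/mol = 0.034760 mol
Divide by the smallest (0.015799 mol): C 1.000, H 2.200
Multiplying each by 5 gives whole numbers: C 5.00, H 11.00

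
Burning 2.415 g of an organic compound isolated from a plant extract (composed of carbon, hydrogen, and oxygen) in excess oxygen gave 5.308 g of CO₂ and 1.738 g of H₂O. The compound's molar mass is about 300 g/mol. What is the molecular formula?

C15H24O6

mol C = 5.308 g CO₂ ÷ 44.009 g/mol = 0.12061 mol
mol H = 2 × 1.738 g H₂O ÷ 18.015 g/mol = 0.19295 mol
mass O = 2.415 − (1.4487 + 0.19449) = 0.77184 g → mol O = 0.77184 ÷ 15.999 = 0.048243 mol
Divide by the smallest (0.048243 mol): C 2.500, H 4.000, O 1.000
Multiplying each by 2 gives whole numbers: C 5.00, H 8.00, O 2.00
Empirical formula: C5H8O2
Empirical-formula mass = 100.12 g/mol; 300 ÷ 100.12 ≈ 3, so the molecular formula is C15H24O6.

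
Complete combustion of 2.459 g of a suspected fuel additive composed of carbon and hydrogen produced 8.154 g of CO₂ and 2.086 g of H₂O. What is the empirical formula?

C4H5

mol C = 8.154 g CO₂ ÷ 44.009 g/mol = 0.18528 mol
mol H = 2 × 2.086 g H₂O ÷ 18.015 g/mol = 0.23158 mol
Divide by the smallest (0.18528 mol): C 1.000, H 1.250
Multiplying each by 4 gives whole numbers: C 4.00, H 5.00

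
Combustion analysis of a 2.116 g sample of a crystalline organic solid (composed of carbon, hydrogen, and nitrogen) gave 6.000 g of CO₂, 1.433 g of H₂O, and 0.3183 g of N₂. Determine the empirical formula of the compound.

mol C = 6.000 g CO₂ ÷ 44.009 g/mol = 0.13634 mol
mol H = 2 × 1.433 g H₂O ÷ 18.015 g/mol = 0.15909 mol
mol N = 2 × 0.3183 g N₂ ÷ 28.014 g/mol = 0.022724 mol
Divide by the smallest (0.022724 mol): C 6.000, H 7.001, N 1.000

C6H7N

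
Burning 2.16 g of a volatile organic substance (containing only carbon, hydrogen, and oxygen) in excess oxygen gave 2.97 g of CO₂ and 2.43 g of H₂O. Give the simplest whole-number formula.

mol C = 2.97 g CO₂ ÷ 44.009 g/mol = 0.06749 mol
mol H = 2 × 2.43 g H₂O ÷ 18.015 g/mol = 0.2698 mol
mass O = 2.16 − (0.8106 + 0.2719) = 1.077 g → mol O = 1.077 ÷ 15.999 = 0.06735 mol
Divide by the smallest (0.06735 mol): C 1.002, H 4.006, O 1.000

CH4O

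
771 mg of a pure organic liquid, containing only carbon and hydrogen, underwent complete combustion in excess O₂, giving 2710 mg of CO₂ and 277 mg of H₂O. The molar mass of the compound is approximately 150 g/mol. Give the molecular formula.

mol C = 2.71 g CO₂ ÷ 44.009 g/mol = 0.06158 mol
mol H = 2 × 0.277 g H₂O ÷ 18.015 g/mol = 0.03075 mol
Divide by the smallest (0.03075 mol): C 2.002, H 1.000
Empirical formula: C2H
Empirical-formula mass = 25.03 g/mol; 150 ÷ 25.03 ≈ 6, so the molecular formula is C12H6.

C12H6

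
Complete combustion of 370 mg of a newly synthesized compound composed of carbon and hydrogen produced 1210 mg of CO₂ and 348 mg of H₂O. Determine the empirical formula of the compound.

mol C = 1.21 g CO₂ ÷ 44.009 g/mol = 0.02749 mol
mol H = 2 × 0.348 g H₂O ÷ 18.015 g/mol = 0.03863 mol
Divide by the smallest (0.02749 mol): C 1.000, H 1.405
Multiplying each by 5 gives whole numbers: C 5.00, H 7.03

C5H7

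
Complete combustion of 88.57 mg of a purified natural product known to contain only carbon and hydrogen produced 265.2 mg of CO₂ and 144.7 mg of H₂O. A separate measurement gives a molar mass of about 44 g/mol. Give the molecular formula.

C3H8

mol C = 0.2652 g CO₂ ÷ 44.009 g/mol = 0.0060260 mol
mol H = 2 × 0.1447 g H₂O ÷ 18.015 g/mol = 0.016064 mol
Divide by the smallest (0.0060260 mol): C 1.000, H 2.666
Multiplying each by 3 gives whole numbers: C 3.00, H 8.00
Empirical formula: C3H8
Empirical-formula mass = 44.10 g/mol; 44 ÷ 44.10 ≈ 1, so the molecular formula is C3H8.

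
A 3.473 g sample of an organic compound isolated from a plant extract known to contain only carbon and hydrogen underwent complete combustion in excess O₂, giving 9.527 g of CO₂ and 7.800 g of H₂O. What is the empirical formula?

mol C = 9.527 g CO₂ ÷ 44.009 g/mol = 0.21648 mol
mol H = 2 × 7.800 g H₂O ÷ 18.015 g/mol = 0.86595 mol
Divide by the smallest (0.21648 mol): C 1.000, H 4.000

CH4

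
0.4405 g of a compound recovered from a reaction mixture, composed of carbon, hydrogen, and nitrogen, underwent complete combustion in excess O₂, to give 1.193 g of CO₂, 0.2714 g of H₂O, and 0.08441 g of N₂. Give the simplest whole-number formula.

C9H10N2

mol C = 1.193 g CO₂ ÷ 44.009 g/mol = 0.027108 mol
mol H = 2 × 0.2714 g H₂O ÷ 18.015 g/mol = 0.030130 mol
mol N = 2 × 0.08441 g N₂ ÷ 28.014 g/mol = 0.0060263 mol
Divide by the smallest (0.0060263 mol): C 4.498, H 5.000, N 1.000
Multiplying each by 2 gives whole numbers: C 9.00, H 10.00, N 2.00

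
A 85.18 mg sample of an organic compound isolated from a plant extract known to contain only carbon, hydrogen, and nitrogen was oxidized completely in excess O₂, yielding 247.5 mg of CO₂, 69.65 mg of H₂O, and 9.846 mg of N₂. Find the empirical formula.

mol C = 0.2475 g CO₂ ÷ 44.009 g/mol = 0.0056238 mol
mol H = 2 × 0.06965 g H₂O ÷ 18.015 g/mol = 0.0077324 mol
mol N = 2 × 0.009846 g N₂ ÷ 28.014 g/mol = 0.00070293 mol
Divide by the smallest (0.00070293 mol): C 8.001, H 11.000, N 1.000

C8H11N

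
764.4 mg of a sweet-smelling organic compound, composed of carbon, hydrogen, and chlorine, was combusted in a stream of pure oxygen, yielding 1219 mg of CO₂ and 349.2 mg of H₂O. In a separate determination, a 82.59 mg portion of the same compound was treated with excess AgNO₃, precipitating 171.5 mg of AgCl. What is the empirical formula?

C5H7Cl2

mol C = 1.219 g CO₂ ÷ 44.009 g/mol = 0.027699 mol
mol H = 2 × 0.3492 g H₂O ÷ 18.015 g/mol = 0.038768 mol
From the AgCl data: mol Cl per gram of compound = (0.1715 ÷ 143.318) ÷ 0.08259 = 0.014489 mol/g, so in the 0.7644 g combustion sample mol Cl = 0.011075 mol
Divide by the smallest (0.011075 mol): C 2.501, H 3.500, Cl 1.000
Multiplying each by 2 gives whole numbers: C 5.00, H 7.00, Cl 2.00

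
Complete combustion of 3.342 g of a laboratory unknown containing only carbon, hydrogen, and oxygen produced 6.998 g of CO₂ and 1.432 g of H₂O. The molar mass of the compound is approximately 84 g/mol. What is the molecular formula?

C4H4O2

mol C = 6.998 g CO₂ ÷ 44.009 g/mol = 0.15901 mol
mol H = 2 × 1.432 g H₂O ÷ 18.015 g/mol = 0.15898 mol
mass O = 3.342 − (1.9099 + 0.16025) = 1.2718 g → mol O = 1.2718 ÷ 15.999 = 0.079495 mol
Divide by the smallest (0.079495 mol): C 2.000, H 2.000, O 1.000
Empirical formula: C2H2O
Empirical-formula mass = 42.04 g/mol; 84 ÷ 42.04 ≈ 2, so the molecular formula is C4H4O2.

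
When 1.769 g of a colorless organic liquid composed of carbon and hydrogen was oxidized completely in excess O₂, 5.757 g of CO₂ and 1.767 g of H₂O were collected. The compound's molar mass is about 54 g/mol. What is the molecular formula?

C4H6

mol C = 5.757 g CO₂ ÷ 44.009 g/mol = 0.13081 mol
mol H = 2 × 1.767 g H₂O ÷ 18.015 g/mol = 0.19617 mol
Divide by the smallest (0.13081 mol): C 1.000, H 1.500
Multiplying each by 2 gives whole numbers: C 2.00, H 3.00
Empirical formula: C2H3
Empirical-formula mass = 27.05 g/mol; 54 ÷ 27.05 ≈ 2, so the molecular formula is C4H6.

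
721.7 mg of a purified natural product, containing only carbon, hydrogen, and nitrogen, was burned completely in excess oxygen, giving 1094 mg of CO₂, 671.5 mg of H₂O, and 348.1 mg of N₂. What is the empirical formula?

mol C = 1.094 g CO₂ ÷ 44.009 g/mol = 0.024859 mol
mol H = 2 × 0.6715 g H₂O ÷ 18.015 g/mol = 0.074549 mol
mol N = 2 × 0.3481 g N₂ ÷ 28.014 g/mol = 0.024852 mol
Divide by the smallest (0.024852 mol): C 1.000, H 3.000, N 1.000

CH3N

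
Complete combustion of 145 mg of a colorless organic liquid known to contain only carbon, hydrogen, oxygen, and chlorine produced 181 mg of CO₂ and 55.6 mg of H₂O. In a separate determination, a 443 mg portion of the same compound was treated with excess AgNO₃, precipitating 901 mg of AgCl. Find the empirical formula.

C4H6Cl2O

mol C = 0.181 g CO₂ ÷ 44.009 g/mol = 0.004113 mol
mol H = 2 × 0.0556 g H₂O ÷ 18.015 g/mol = 0.006173 mol
From the AgCl data: mol Cl per gram of compound = (0.901 ÷ 143.318) ÷ 0.443 = 0.01419 mol/g, so in the 0.145 g combustion sample mol Cl = 0.002058 mol
mass O = 0.145 − (0.04940 + 0.006222 + 0.07295) = 0.01643 g → mol O = 0.01643 ÷ 15.999 = 0.001027 mol
Divide by the smallest (0.001027 mol): C 4.004, H 6.010, Cl 2.003, O 1.000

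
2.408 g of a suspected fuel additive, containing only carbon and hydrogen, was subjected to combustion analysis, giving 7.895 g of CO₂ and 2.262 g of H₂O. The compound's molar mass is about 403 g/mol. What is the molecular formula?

C30H42

mol C = 7.895 g CO₂ ÷ 44.009 g/mol = 0.17940 mol
mol H = 2 × 2.262 g H₂O ÷ 18.015 g/mol = 0.25112 mol
Divide by the smallest (0.17940 mol): C 1.000, H 1.400
Multiplying each by 5 gives whole numbers: C 5.00, H 7.00
Empirical formula: C5H7
Empirical-formula mass = 67.11 g/mol; 403 ÷ 67.11 ≈ 6, so the molecular formula is C30H42.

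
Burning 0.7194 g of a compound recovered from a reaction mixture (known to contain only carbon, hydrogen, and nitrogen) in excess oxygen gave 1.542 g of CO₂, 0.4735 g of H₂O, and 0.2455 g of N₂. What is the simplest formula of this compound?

C2H3N

mol C = 1.542 g CO₂ ÷ 44.009 g/mol = 0.035038 mol
mol H = 2 × 0.4735 g H₂O ÷ 18.015 g/mol = 0.052567 mol
mol N = 2 × 0.2455 g N₂ ÷ 28.014 g/mol = 0.017527 mol
Divide by the smallest (0.017527 mol): C 1.999, H 2.999, N 1.000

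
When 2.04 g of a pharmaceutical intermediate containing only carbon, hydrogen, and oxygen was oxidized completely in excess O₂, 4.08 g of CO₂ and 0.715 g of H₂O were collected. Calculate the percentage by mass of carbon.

mol C = 4.08 g CO₂ ÷ 44.009 g/mol = 0.09271 mol
mol H = 2 × 0.715 g H₂O ÷ 18.015 g/mol = 0.07938 mol
mass O = 2.04 − (1.114 + 0.08001) = 0.8465 g → mol O = 0.8465 ÷ 15.999 = 0.05291 mol
mass % C = 1.114 g ÷ 2.04 g × 100%

54.6%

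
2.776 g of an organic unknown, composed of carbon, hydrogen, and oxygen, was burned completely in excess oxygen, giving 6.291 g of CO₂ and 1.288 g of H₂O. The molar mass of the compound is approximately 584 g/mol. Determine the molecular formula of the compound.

C30H30O12

mol C = 6.291 g CO₂ ÷ 44.009 g/mol = 0.14295 mol
mol H = 2 × 1.288 g H₂O ÷ 18.015 g/mol = 0.14299 mol
mass O = 2.776 − (1.7169 + 0.14414) = 0.91492 g → mol O = 0.91492 ÷ 15.999 = 0.057186 mol
Divide by the smallest (0.057186 mol): C 2.500, H 2.500, O 1.000
Multiplying each by 2 gives whole numbers: C 5.00, H 5.00, O 2.00
Empirical formula: C5H5O2
Empirical-formula mass = 97.09 g/mol; 584 ÷ 97.09 ≈ 6, so the molecular formula is C30H30O12.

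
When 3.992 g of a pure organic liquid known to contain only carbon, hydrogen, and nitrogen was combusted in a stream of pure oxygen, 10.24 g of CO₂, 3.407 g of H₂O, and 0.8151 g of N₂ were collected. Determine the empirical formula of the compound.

C8H13N2

mol C = 10.24 g CO₂ ÷ 44.009 g/mol = 0.23268 mol
mol H = 2 × 3.407 g H₂O ÷ 18.015 g/mol = 0.37824 mol
mol N = 2 × 0.8151 g N₂ ÷ 28.014 g/mol = 0.058192 mol
Divide by the smallest (0.058192 mol): C 3.998, H 6.500, N 1.000
Multiplying each by 2 gives whole numbers: C 8.00, H 13.00, N 2.00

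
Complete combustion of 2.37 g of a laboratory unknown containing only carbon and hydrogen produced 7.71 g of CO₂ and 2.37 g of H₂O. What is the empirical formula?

mol C = 7.71 g CO₂ ÷ 44.009 g/mol = 0.1752 mol
mol H = 2 × 2.37 g H₂O ÷ 18.015 g/mol = 0.2631 mol
Divide by the smallest (0.1752 mol): C 1.000, H 1.502
Multiplying each by 2 gives whole numbers: C 2.00, H 3.00

C2H3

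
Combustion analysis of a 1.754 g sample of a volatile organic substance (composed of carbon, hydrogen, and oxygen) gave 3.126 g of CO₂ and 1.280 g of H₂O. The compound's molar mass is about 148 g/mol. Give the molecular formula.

C6H12O4

mol C = 3.126 g CO₂ ÷ 44.009 g/mol = 0.071031 mol
mol H = 2 × 1.280 g H₂O ÷ 18.015 g/mol = 0.14210 mol
mass O = 1.754 − (0.85315 + 0.14324) = 0.75761 g → mol O = 0.75761 ÷ 15.999 = 0.047353 mol
Divide by the smallest (0.047353 mol): C 1.500, H 3.001, O 1.000
Multiplying each by 2 gives whole numbers: C 3.00, H 6.00, O 2.00
Empirical formula: C3H6O2
Empirical-formula mass = 74.08 g/mol; 148 ÷ 74.08 ≈ 2, so the molecular formula is C6H12O4.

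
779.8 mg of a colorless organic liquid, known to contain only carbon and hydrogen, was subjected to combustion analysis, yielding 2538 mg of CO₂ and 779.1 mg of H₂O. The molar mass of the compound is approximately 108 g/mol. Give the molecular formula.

mol C = 2.538 g CO₂ ÷ 44.009 g/mol = 0.057670 mol
mol H = 2 × 0.7791 g H₂O ÷ 18.015 g/mol = 0.086495 mol
Divide by the smallest (0.057670 mol): C 1.000, H 1.500
Multiplying each by 2 gives whole numbers: C 2.00, H 3.00
Empirical formula: C2H3
Empirical-formula mass = 27.05 g/mol; 108 ÷ 27.05 ≈ 4, so the molecular formula is C8H12.

C8H12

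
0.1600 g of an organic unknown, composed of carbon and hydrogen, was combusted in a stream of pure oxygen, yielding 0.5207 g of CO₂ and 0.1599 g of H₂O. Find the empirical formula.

C2H3

mol C = 0.5207 g CO₂ ÷ 44.009 g/mol = 0.011832 mol
mol H = 2 × 0.1599 g H₂O ÷ 18.015 g/mol = 0.017752 mol
Divide by the smallest (0.011832 mol): C 1.000, H 1.500
Multiplying each by 2 gives whole numbers: C 2.00, H 3.00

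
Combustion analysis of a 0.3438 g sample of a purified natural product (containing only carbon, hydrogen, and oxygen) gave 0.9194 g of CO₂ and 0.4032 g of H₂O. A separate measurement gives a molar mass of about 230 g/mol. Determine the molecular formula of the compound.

C14H30O2

mol C = 0.9194 g CO₂ ÷ 44.009 g/mol = 0.020891 mol
mol H = 2 × 0.4032 g H₂O ÷ 18.015 g/mol = 0.044763 mol
mass O = 0.3438 − (0.25092 + 0.045121) = 0.047755 g → mol O = 0.047755 ÷ 15.999 = 0.0029849 mol
Divide by the smallest (0.0029849 mol): C 6.999, H 14.996, O 1.000
Empirical formula: C7H15O
Empirical-formula mass = 115.20 g/mol; 230 ÷ 115.20 ≈ 2, so the molecular formula is C14H30O2.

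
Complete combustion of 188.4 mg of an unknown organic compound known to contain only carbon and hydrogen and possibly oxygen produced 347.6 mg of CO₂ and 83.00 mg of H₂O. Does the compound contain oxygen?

yes

mol C = 0.3476 g CO₂ ÷ 44.009 g/mol = 0.0078984 mol
mol H = 2 × 0.08300 g H₂O ÷ 18.015 g/mol = 0.0092145 mol
C and H account for only 0.10416 g of the 0.1884 g sample; the remaining 0.084244 g must be oxygen.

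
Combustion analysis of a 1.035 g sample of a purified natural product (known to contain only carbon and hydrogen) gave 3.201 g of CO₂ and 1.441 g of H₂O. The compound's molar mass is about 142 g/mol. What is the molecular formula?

mol C = 3.201 g CO₂ ÷ 44.009 g/mol = 0.072735 mol
mol H = 2 × 1.441 g H₂O ÷ 18.015 g/mol = 0.15998 mol
Divide by the smallest (0.072735 mol): C 1.000, H 2.199
Multiplying each by 5 gives whole numbers: C 5.00, H 11.00
Empirical formula: C5H11
Empirical-formula mass = 71.14 g/mol; 142 ÷ 71.14 ≈ 2, so the molecular formula is C10H22.

C10H22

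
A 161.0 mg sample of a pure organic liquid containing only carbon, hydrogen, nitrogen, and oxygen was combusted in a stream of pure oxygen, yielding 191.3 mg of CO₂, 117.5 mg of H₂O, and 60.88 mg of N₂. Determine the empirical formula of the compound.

mol C = 0.1913 g CO₂ ÷ 44.009 g/mol = 0.0043468 mol
mol H = 2 × 0.1175 g H₂O ÷ 18.015 g/mol = 0.013045 mol
mol N = 2 × 0.06088 g N₂ ÷ 28.014 g/mol = 0.0043464 mol
mass O = 0.1610 − (0.052210 + 0.013149 + 0.060880) = 0.034761 g → mol O = 0.034761 ÷ 15.999 = 0.0021727 mol
Divide by the smallest (0.0021727 mol): C 2.001, H 6.004, N 2.000, O 1.000

C2H6N2O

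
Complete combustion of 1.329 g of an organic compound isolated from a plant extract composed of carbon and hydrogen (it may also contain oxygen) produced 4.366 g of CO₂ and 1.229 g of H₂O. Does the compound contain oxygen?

mol C = 4.366 g CO₂ ÷ 44.009 g/mol = 0.099207 mol
mol H = 2 × 1.229 g H₂O ÷ 18.015 g/mol = 0.13644 mol
C and H together account for 1.3291 g — essentially the entire 1.329 g sample — so the compound contains no oxygen.

no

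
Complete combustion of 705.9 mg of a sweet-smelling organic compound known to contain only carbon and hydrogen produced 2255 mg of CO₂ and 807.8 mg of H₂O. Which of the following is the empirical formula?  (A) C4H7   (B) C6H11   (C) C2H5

(A) C4H7

mol C = 2.255 g CO₂ ÷ 44.009 g/mol = 0.051240 mol
mol H = 2 × 0.8078 g H₂O ÷ 18.015 g/mol = 0.089681 mol
Divide by the smallest (0.051240 mol): C 1.000, H 1.750
Multiplying each by 4 gives whole numbers: C 4.00, H 7.00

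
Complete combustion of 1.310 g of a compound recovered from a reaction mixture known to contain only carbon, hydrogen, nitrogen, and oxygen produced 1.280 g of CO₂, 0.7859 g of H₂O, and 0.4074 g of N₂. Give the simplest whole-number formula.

CH3NO

mol C = 1.280 g CO₂ ÷ 44.009 g/mol = 0.029085 mol
mol H = 2 × 0.7859 g H₂O ÷ 18.015 g/mol = 0.087250 mol
mol N = 2 × 0.4074 g N₂ ÷ 28.014 g/mol = 0.029085 mol
mass O = 1.310 − (0.34934 + 0.087948 + 0.40740) = 0.46531 g → mol O = 0.46531 ÷ 15.999 = 0.029084 mol
Divide by the smallest (0.029084 mol): C 1.000, H 3.000, N 1.000, O 1.000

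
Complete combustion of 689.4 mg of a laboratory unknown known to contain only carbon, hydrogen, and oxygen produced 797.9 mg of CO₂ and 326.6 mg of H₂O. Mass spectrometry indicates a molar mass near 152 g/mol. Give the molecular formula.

mol C = 0.7979 g CO₂ ÷ 44.009 g/mol = 0.018130 mol
mol H = 2 × 0.3266 g H₂O ÷ 18.015 g/mol = 0.036259 mol
mass O = 0.6894 − (0.21776 + 0.036549) = 0.43509 g → mol O = 0.43509 ÷ 15.999 = 0.027195 mol
Divide by the smallest (0.018130 mol): C 1.000, H 2.000, O 1.500
Multiplying each by 2 gives whole numbers: C 2.00, H 4.00, O 3.00
Empirical formula: C2H4O3
Empirical-formula mass = 76.05 g/mol; 152 ÷ 76.05 ≈ 2, so the molecular formula is C4H8O6.

C4H8O6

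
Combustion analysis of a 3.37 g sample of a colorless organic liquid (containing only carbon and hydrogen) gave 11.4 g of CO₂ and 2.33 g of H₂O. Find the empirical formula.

CH

mol C = 11.4 g CO₂ ÷ 44.009 g/mol = 0.2590 mol
mol H = 2 × 2.33 g H₂O ÷ 18.015 g/mol = 0.2587 mol
Divide by the smallest (0.2587 mol): C 1.001, H 1.000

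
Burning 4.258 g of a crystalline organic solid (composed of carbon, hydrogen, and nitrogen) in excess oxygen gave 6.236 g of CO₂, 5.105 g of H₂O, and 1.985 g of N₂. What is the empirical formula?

mol C = 6.236 g CO₂ ÷ 44.009 g/mol = 0.14170 mol
mol H = 2 × 5.105 g H₂O ÷ 18.015 g/mol = 0.56675 mol
mol N = 2 × 1.985 g N₂ ÷ 28.014 g/mol = 0.14171 mol
Divide by the smallest (0.14170 mol): C 1.000, H 4.000, N 1.000

CH4N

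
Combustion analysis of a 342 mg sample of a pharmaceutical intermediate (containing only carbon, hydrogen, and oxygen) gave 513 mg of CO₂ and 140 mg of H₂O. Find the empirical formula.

C3H4O3

mol C = 0.513 g CO₂ ÷ 44.009 g/mol = 0.01166 mol
mol H = 2 × 0.140 g H₂O ÷ 18.015 g/mol = 0.01554 mol
mass O = 0.342 − (0.1400 + 0.01567) = 0.1863 g → mol O = 0.1863 ÷ 15.999 = 0.01165 mol
Divide by the smallest (0.01165 mol): C 1.001, H 1.335, O 1.000
Multiplying each by 3 gives whole numbers: C 3.00, H 4.00, O 3.00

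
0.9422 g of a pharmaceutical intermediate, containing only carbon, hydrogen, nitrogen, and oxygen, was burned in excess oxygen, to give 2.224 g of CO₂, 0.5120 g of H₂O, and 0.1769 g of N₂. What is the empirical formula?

C8H9N2O

mol C = 2.224 g CO₂ ÷ 44.009 g/mol = 0.050535 mol
mol H = 2 × 0.5120 g H₂O ÷ 18.015 g/mol = 0.056842 mol
mol N = 2 × 0.1769 g N₂ ÷ 28.014 g/mol = 0.012629 mol
mass O = 0.9422 − (0.60698 + 0.057296 + 0.17690) = 0.10103 g → mol O = 0.10103 ÷ 15.999 = 0.0063145 mol
Divide by the smallest (0.0063145 mol): C 8.003, H 9.002, N 2.000, O 1.000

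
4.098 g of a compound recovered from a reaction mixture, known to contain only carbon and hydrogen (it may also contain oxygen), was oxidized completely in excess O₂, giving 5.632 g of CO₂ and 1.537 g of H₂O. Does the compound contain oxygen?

yes

mol C = 5.632 g CO₂ ÷ 44.009 g/mol = 0.12797 mol
mol H = 2 × 1.537 g H₂O ÷ 18.015 g/mol = 0.17064 mol
C and H account for only 1.7091 g of the 4.098 g sample; the remaining 2.3889 g must be oxygen.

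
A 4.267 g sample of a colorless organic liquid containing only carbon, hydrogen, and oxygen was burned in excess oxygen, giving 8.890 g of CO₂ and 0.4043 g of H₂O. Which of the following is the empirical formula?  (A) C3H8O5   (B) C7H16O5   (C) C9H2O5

(C) C9H2O5

mol C = 8.890 g CO₂ ÷ 44.009 g/mol = 0.20200 mol
mol H = 2 × 0.4043 g H₂O ÷ 18.015 g/mol = 0.044885 mol
mass O = 4.267 − (2.4263 + 0.045244) = 1.7955 g → mol O = 1.7955 ÷ 15.999 = 0.11222 mol
Divide by the smallest (0.044885 mol): C 4.501, H 1.000, O 2.500
Multiplying each by 2 gives whole numbers: C 9.00, H 2.00, O 5.00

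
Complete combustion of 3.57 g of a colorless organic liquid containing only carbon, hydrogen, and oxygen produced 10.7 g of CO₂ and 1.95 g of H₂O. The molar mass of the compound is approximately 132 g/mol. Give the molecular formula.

mol C = 10.7 g CO₂ ÷ 44.009 g/mol = 0.2431 mol
mol H = 2 × 1.95 g H₂O ÷ 18.015 g/mol = 0.2165 mol
mass O = 3.57 − (2.920 + 0.2182) = 0.4315 g → mol O = 0.4315 ÷ 15.999 = 0.02697 mol
Divide by the smallest (0.02697 mol): C 9.014, H 8.026, O 1.000
Empirical formula: C9H8O
Empirical-formula mass = 132.16 g/mol; 132 ÷ 132.16 ≈ 1, so the molecular formula is C9H8O.

C9H8O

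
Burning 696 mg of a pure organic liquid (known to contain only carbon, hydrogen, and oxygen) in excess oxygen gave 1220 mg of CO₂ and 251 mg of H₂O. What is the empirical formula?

C4H4O3

mol C = 1.22 g CO₂ ÷ 44.009 g/mol = 0.02772 mol
mol H = 2 × 0.251 g H₂O ÷ 18.015 g/mol = 0.02787 mol
mass O = 0.696 − (0.3330 + 0.02809) = 0.3349 g → mol O = 0.3349 ÷ 15.999 = 0.02094 mol
Divide by the smallest (0.02094 mol): C 1.324, H 1.331, O 1.000
Multiplying each by 3 gives whole numbers: C 3.97, H 3.99, O 3.00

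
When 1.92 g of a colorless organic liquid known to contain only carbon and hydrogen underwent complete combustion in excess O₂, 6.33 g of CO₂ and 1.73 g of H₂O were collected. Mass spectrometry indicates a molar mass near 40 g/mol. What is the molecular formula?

mol C = 6.33 g CO₂ ÷ 44.009 g/mol = 0.1438 mol
mol H = 2 × 1.73 g H₂O ÷ 18.015 g/mol = 0.1921 mol
Divide by the smallest (0.1438 mol): C 1.000, H 1.335
Multiplying each by 3 gives whole numbers: C 3.00, H 4.01
Empirical formula: C3H4
Empirical-formula mass = 40.06 g/mol; 40 ÷ 40.06 ≈ 1, so the molecular formula is C3H4.

C3H4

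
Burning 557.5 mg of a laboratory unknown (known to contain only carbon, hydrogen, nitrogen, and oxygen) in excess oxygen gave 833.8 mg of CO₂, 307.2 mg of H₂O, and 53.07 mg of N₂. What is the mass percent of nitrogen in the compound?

mol C = 0.8338 g CO₂ ÷ 44.009 g/mol = 0.018946 mol
mol H = 2 × 0.3072 g H₂O ÷ 18.015 g/mol = 0.034105 mol
mol N = 2 × 0.05307 g N₂ ÷ 28.014 g/mol = 0.0037888 mol
mass O = 0.5575 − (0.22756 + 0.034378 + 0.053070) = 0.24249 g → mol O = 0.24249 ÷ 15.999 = 0.015157 mol
mass % N = 0.053070 g ÷ 0.5575 g × 100%

9.52%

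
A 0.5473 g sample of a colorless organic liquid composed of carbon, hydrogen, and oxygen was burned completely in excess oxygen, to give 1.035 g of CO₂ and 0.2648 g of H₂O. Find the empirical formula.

mol C = 1.035 g CO₂ ÷ 44.009 g/mol = 0.023518 mol
mol H = 2 × 0.2648 g H₂O ÷ 18.015 g/mol = 0.029398 mol
mass O = 0.5473 − (0.28247 + 0.029633) = 0.23519 g → mol O = 0.23519 ÷ 15.999 = 0.014701 mol
Divide by the smallest (0.014701 mol): C 1.600, H 2.000, O 1.000
Multiplying each by 5 gives whole numbers: C 8.00, H 10.00, O 5.00

C8H10O5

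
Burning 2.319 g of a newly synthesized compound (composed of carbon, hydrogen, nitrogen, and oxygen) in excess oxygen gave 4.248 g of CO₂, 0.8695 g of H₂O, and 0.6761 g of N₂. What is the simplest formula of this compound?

C4H4N2O

mol C = 4.248 g CO₂ ÷ 44.009 g/mol = 0.096526 mol
mol H = 2 × 0.8695 g H₂O ÷ 18.015 g/mol = 0.096531 mol
mol N = 2 × 0.6761 g N₂ ÷ 28.014 g/mol = 0.048269 mol
mass O = 2.319 − (1.1594 + 0.097303 + 0.67610) = 0.38623 g → mol O = 0.38623 ÷ 15.999 = 0.024141 mol
Divide by the smallest (0.024141 mol): C 3.998, H 3.999, N 1.999, O 1.000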